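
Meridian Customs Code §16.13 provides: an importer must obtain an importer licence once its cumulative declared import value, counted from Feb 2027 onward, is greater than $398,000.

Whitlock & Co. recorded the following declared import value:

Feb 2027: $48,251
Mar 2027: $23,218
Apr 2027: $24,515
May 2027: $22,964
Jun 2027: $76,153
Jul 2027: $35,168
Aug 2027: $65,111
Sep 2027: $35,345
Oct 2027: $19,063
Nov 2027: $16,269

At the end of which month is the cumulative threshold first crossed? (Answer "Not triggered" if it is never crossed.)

Through Feb 2027: $48,251
Through Mar 2027: $71,469
Through Apr 2027: $95,984
Through May 2027: $118,948
Through Jun 2027: $195,101
Through Jul 2027: $230,269
Through Aug 2027: $295,380
Through Sep 2027: $330,725
Through Oct 2027: $349,788
Through Nov 2027: $366,057
Final cumulative total $366,057 ≤ $398,000; the threshold is never exceeded.

Not triggered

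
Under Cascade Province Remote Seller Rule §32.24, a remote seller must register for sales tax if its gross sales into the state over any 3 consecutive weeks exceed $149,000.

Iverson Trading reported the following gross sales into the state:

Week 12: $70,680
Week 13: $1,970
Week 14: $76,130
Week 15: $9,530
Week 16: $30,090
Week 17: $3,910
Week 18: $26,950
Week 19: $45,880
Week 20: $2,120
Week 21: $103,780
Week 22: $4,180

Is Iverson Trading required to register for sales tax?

Yes

Week 12–Week 14: $70,680 + $1,970 + $76,130 = $148,780 (under)
Week 13–Week 15: $1,970 + $76,130 + $9,530 = $87,630 (under)
Week 14–Week 16: $76,130 + $9,530 + $30,090 = $115,750 (under)
Week 15–Week 17: $9,530 + $30,090 + $3,910 = $43,530 (under)
Week 16–Week 18: $30,090 + $3,910 + $26,950 = $60,950 (under)
Week 17–Week 19: $3,910 + $26,950 + $45,880 = $76,740 (under)
Week 18–Week 20: $26,950 + $45,880 + $2,120 = $74,950 (under)
Week 19–Week 21: $45,880 + $2,120 + $103,780 = $151,780 (over)
Week 20–Week 22: $2,120 + $103,780 + $4,180 = $110,080 (under)
At least one window exceeds $149,000.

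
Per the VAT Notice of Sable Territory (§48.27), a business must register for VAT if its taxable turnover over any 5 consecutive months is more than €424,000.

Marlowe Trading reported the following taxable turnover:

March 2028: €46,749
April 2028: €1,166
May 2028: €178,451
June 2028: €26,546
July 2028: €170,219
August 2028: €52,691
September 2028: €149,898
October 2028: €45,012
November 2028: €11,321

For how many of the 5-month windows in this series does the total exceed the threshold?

4

March 2028–July 2028: €46,749 + €1,166 + €178,451 + €26,546 + €170,219 = €423,131 (under)
April 2028–August 2028: €1,166 + €178,451 + €26,546 + €170,219 + €52,691 = €429,073 (over)
May 2028–September 2028: €178,451 + €26,546 + €170,219 + €52,691 + €149,898 = €577,805 (over)
June 2028–October 2028: €26,546 + €170,219 + €52,691 + €149,898 + €45,012 = €444,366 (over)
July 2028–November 2028: €170,219 + €52,691 + €149,898 + €45,012 + €11,321 = €429,141 (over)
4 windows exceed the threshold.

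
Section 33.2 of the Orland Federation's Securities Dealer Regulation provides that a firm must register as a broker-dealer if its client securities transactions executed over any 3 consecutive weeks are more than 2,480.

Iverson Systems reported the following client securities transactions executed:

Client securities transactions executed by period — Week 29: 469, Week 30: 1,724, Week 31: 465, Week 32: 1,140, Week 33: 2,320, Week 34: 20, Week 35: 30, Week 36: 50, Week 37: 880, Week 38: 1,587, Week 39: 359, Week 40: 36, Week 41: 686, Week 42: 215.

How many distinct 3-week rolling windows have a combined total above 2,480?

Week 29–Week 31: 469 + 1,724 + 465 = 2,658 (over)
Week 30–Week 32: 1,724 + 465 + 1,140 = 3,329 (over)
Week 31–Week 33: 465 + 1,140 + 2,320 = 3,925 (over)
Week 32–Week 34: 1,140 + 2,320 + 20 = 3,480 (over)
Week 33–Week 35: 2,320 + 20 + 30 = 2,370 (under)
Week 34–Week 36: 20 + 30 + 50 = 100 (under)
Week 35–Week 37: 30 + 50 + 880 = 960 (under)
Week 36–Week 38: 50 + 880 + 1,587 = 2,517 (over)
Week 37–Week 39: 880 + 1,587 + 359 = 2,826 (over)
Week 38–Week 40: 1,587 + 359 + 36 = 1,982 (under)
Week 39–Week 41: 359 + 36 + 686 = 1,081 (under)
Week 40–Week 42: 36 + 686 + 215 = 937 (under)
6 windows exceed the threshold.

6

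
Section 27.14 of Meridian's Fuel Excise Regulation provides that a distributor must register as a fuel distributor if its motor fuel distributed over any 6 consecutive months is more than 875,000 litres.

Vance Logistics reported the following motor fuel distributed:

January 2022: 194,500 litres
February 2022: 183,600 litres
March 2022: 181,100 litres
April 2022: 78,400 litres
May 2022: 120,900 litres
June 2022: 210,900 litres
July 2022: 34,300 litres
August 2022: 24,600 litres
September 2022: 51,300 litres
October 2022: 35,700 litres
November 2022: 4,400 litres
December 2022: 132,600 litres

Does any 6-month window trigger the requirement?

Yes

January 2022–June 2022: 194,500 litres + 183,600 litres + 181,100 litres + 78,400 litres + 120,900 litres + 210,900 litres = 969,400 litres (over)
February 2022–July 2022: 183,600 litres + 181,100 litres + 78,400 litres + 120,900 litres + 210,900 litres + 34,300 litres = 809,200 litres (under)
March 2022–August 2022: 181,100 litres + 78,400 litres + 120,900 litres + 210,900 litres + 34,300 litres + 24,600 litres = 650,200 litres (under)
April 2022–September 2022: 78,400 litres + 120,900 litres + 210,900 litres + 34,300 litres + 24,600 litres + 51,300 litres = 520,400 litres (under)
May 2022–October 2022: 120,900 litres + 210,900 litres + 34,300 litres + 24,600 litres + 51,300 litres + 35,700 litres = 477,700 litres (under)
June 2022–November 2022: 210,900 litres + 34,300 litres + 24,600 litres + 51,300 litres + 35,700 litres + 4,400 litres = 361,200 litres (under)
July 2022–December 2022: 34,300 litres + 24,600 litres + 51,300 litres + 35,700 litres + 4,400 litres + 132,600 litres = 282,900 litres (under)
At least one window exceeds 875,000 litres.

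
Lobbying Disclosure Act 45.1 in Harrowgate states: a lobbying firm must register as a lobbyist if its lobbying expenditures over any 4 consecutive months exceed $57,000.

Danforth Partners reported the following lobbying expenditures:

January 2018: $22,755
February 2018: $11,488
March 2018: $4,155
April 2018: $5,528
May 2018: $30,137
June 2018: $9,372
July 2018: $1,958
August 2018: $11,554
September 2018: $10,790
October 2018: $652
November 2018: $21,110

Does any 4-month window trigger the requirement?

January 2018–April 2018: $22,755 + $11,488 + $4,155 + $5,528 = $43,926 (under)
February 2018–May 2018: $11,488 + $4,155 + $5,528 + $30,137 = $51,308 (under)
March 2018–June 2018: $4,155 + $5,528 + $30,137 + $9,372 = $49,192 (under)
April 2018–July 2018: $5,528 + $30,137 + $9,372 + $1,958 = $46,995 (under)
May 2018–August 2018: $30,137 + $9,372 + $1,958 + $11,554 = $53,021 (under)
June 2018–September 2018: $9,372 + $1,958 + $11,554 + $10,790 = $33,674 (under)
July 2018–October 2018: $1,958 + $11,554 + $10,790 + $652 = $24,954 (under)
August 2018–November 2018: $11,554 + $10,790 + $652 + $21,110 = $44,106 (under)
No window exceeds $57,000.

No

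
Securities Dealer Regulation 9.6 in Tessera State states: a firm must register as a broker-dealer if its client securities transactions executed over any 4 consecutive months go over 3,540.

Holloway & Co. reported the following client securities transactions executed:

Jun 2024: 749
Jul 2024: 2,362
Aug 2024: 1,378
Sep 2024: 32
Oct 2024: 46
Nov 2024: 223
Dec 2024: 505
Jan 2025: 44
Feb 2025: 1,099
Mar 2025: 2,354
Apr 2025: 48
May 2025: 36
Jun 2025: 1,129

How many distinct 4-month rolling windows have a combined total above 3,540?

5

Jun 2024–Sep 2024: 749 + 2,362 + 1,378 + 32 = 4,521 (over)
Jul 2024–Oct 2024: 2,362 + 1,378 + 32 + 46 = 3,818 (over)
Aug 2024–Nov 2024: 1,378 + 32 + 46 + 223 = 1,679 (under)
Sep 2024–Dec 2024: 32 + 46 + 223 + 505 = 806 (under)
Oct 2024–Jan 2025: 46 + 223 + 505 + 44 = 818 (under)
Nov 2024–Feb 2025: 223 + 505 + 44 + 1,099 = 1,871 (under)
Dec 2024–Mar 2025: 505 + 44 + 1,099 + 2,354 = 4,002 (over)
Jan 2025–Apr 2025: 44 + 1,099 + 2,354 + 48 = 3,545 (over)
Feb 2025–May 2025: 1,099 + 2,354 + 48 + 36 = 3,537 (under)
Mar 2025–Jun 2025: 2,354 + 48 + 36 + 1,129 = 3,567 (over)
5 windows exceed the threshold.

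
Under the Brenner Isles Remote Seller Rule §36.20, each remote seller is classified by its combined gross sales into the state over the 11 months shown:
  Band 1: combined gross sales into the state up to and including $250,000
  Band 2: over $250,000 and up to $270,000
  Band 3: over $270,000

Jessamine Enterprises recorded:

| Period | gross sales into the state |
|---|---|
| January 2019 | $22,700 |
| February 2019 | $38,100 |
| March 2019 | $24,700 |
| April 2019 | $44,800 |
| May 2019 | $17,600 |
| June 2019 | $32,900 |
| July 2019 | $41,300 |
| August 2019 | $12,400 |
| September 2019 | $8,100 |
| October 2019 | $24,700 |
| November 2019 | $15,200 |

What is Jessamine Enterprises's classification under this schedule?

Combined gross sales into the state: $22,700 + $38,100 + $24,700 + $44,800 + $17,600 + $32,900 + $41,300 + $12,400 + $8,100 + $24,700 + $15,200 = $282,500.
$282,500 > $270,000, so Band 3 applies.

Band 3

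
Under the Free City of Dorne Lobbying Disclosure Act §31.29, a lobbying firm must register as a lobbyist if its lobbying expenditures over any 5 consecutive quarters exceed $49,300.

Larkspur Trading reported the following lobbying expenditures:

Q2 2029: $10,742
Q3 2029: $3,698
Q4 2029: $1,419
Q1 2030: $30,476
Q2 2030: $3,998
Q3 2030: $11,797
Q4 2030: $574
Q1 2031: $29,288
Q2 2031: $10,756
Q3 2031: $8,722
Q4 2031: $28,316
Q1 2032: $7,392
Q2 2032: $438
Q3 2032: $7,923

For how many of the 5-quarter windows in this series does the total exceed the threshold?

9

Q2 2029–Q2 2030: $10,742 + $3,698 + $1,419 + $30,476 + $3,998 = $50,333 (over)
Q3 2029–Q3 2030: $3,698 + $1,419 + $30,476 + $3,998 + $11,797 = $51,388 (over)
Q4 2029–Q4 2030: $1,419 + $30,476 + $3,998 + $11,797 + $574 = $48,264 (under)
Q1 2030–Q1 2031: $30,476 + $3,998 + $11,797 + $574 + $29,288 = $76,133 (over)
Q2 2030–Q2 2031: $3,998 + $11,797 + $574 + $29,288 + $10,756 = $56,413 (over)
Q3 2030–Q3 2031: $11,797 + $574 + $29,288 + $10,756 + $8,722 = $61,137 (over)
Q4 2030–Q4 2031: $574 + $29,288 + $10,756 + $8,722 + $28,316 = $77,656 (over)
Q1 2031–Q1 2032: $29,288 + $10,756 + $8,722 + $28,316 + $7,392 = $84,474 (over)
Q2 2031–Q2 2032: $10,756 + $8,722 + $28,316 + $7,392 + $438 = $55,624 (over)
Q3 2031–Q3 2032: $8,722 + $28,316 + $7,392 + $438 + $7,923 = $52,791 (over)
9 windows exceed the threshold.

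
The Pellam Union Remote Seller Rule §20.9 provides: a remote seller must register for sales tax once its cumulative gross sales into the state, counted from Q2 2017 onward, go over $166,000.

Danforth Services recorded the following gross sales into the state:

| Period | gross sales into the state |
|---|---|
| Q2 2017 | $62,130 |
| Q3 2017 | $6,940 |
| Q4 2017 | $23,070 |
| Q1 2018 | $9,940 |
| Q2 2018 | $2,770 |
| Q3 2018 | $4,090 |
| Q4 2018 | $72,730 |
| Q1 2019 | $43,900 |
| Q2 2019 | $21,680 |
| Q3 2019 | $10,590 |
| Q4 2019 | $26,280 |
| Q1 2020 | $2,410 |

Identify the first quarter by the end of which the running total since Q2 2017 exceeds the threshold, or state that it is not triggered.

Q4 2018

Through Q2 2017: $62,130
Through Q3 2017: $69,070
Through Q4 2017: $92,140
Through Q1 2018: $102,080
Through Q2 2018: $104,850
Through Q3 2018: $108,940
Through Q4 2018: $181,670 ← exceeds threshold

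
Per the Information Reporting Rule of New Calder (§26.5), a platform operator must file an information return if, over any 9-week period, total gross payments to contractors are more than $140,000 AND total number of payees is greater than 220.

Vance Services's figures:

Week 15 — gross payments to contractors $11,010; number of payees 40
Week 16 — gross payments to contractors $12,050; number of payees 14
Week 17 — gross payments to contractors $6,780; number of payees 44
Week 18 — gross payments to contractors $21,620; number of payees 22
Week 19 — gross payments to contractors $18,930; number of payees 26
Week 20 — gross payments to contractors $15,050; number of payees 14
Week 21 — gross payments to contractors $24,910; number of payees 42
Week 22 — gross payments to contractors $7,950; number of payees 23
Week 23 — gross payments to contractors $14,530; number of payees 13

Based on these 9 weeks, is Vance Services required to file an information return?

No

Total gross payments to contractors: $11,010 + $12,050 + $6,780 + $21,620 + $18,930 + $15,050 + $24,910 + $7,950 + $14,530 = $132,830 (≤ $140,000).
Total number of payees: 40 + 14 + 44 + 22 + 26 + 14 + 42 + 23 + 13 = 238 (> 220).
The test is 'and': the rule requires both, and at least one is not exceeded.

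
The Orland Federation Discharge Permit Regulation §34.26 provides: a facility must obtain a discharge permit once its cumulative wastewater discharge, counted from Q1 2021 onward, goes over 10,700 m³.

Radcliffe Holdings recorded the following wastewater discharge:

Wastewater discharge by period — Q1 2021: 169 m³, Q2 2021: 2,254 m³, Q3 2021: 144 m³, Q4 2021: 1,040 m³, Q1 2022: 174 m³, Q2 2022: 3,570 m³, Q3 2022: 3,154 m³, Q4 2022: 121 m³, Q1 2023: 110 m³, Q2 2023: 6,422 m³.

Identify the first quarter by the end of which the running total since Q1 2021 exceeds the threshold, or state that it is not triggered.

Through Q1 2021: 169 m³
Through Q2 2021: 2,423 m³
Through Q3 2021: 2,567 m³
Through Q4 2021: 3,607 m³
Through Q1 2022: 3,781 m³
Through Q2 2022: 7,351 m³
Through Q3 2022: 10,505 m³
Through Q4 2022: 10,626 m³
Through Q1 2023: 10,736 m³ ← exceeds threshold

Q1 2023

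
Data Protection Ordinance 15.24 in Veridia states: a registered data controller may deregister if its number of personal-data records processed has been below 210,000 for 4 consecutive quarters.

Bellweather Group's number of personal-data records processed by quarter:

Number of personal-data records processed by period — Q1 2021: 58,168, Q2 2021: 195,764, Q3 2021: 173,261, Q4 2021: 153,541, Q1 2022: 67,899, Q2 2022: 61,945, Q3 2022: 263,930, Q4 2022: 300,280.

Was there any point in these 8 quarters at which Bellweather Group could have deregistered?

Yes

Quarters below 210,000: Q1 2021, Q2 2021, Q3 2021, Q4 2021, Q1 2022, Q2 2022.
Longest run of consecutive quarters below the threshold: 6.
6 ≥ 4, so Bellweather Group became eligible.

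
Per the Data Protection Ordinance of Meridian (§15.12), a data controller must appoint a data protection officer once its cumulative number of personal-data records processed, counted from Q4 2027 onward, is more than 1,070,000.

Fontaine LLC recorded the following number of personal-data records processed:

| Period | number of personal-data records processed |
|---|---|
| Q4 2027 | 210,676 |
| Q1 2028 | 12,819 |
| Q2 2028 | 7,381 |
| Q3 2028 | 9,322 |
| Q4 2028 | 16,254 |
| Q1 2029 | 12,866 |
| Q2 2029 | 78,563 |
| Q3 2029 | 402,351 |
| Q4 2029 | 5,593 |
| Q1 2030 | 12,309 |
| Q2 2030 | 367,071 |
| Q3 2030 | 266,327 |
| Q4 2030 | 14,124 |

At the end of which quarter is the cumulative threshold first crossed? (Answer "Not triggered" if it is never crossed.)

Q2 2030

Through Q4 2027: 210,676
Through Q1 2028: 223,495
Through Q2 2028: 230,876
Through Q3 2028: 240,198
Through Q4 2028: 256,452
Through Q1 2029: 269,318
Through Q2 2029: 347,881
Through Q3 2029: 750,232
Through Q4 2029: 755,825
Through Q1 2030: 768,134
Through Q2 2030: 1,135,205 ← exceeds threshold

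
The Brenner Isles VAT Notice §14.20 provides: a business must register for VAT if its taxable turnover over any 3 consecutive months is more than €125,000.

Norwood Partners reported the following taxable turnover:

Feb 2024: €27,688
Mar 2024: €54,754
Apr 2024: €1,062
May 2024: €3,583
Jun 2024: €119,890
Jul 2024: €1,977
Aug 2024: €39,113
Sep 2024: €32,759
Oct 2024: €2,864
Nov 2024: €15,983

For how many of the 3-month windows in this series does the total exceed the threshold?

2

Feb 2024–Apr 2024: €27,688 + €54,754 + €1,062 = €83,504 (under)
Mar 2024–May 2024: €54,754 + €1,062 + €3,583 = €59,399 (under)
Apr 2024–Jun 2024: €1,062 + €3,583 + €119,890 = €124,535 (under)
May 2024–Jul 2024: €3,583 + €119,890 + €1,977 = €125,450 (over)
Jun 2024–Aug 2024: €119,890 + €1,977 + €39,113 = €160,980 (over)
Jul 2024–Sep 2024: €1,977 + €39,113 + €32,759 = €73,849 (under)
Aug 2024–Oct 2024: €39,113 + €32,759 + €2,864 = €74,736 (under)
Sep 2024–Nov 2024: €32,759 + €2,864 + €15,983 = €51,606 (under)
2 windows exceed the threshold.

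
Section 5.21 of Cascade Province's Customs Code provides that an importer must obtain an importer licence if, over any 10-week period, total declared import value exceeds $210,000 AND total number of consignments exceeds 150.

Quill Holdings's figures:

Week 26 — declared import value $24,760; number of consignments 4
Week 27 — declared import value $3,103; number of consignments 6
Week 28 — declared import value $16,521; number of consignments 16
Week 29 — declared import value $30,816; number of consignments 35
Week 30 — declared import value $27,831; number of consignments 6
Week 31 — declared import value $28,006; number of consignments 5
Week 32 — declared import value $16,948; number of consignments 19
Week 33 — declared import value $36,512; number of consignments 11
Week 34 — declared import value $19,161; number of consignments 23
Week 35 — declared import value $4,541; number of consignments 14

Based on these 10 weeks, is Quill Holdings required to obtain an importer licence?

Total declared import value: $24,760 + $3,103 + $16,521 + $30,816 + $27,831 + $28,006 + $16,948 + $36,512 + $19,161 + $4,541 = $208,199 (≤ $210,000).
Total number of consignments: 4 + 6 + 16 + 35 + 6 + 5 + 19 + 11 + 23 + 14 = 139 (≤ 150).
The test is 'and': the rule requires both, and at least one is not exceeded.

No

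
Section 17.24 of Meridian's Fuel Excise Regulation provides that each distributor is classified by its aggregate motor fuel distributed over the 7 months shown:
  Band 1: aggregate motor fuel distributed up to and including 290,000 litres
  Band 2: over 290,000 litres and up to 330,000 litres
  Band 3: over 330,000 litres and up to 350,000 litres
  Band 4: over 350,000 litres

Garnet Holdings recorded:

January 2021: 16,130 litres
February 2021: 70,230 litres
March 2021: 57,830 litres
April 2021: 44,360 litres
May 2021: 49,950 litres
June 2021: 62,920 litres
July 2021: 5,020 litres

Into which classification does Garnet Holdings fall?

Aggregate motor fuel distributed: 16,130 litres + 70,230 litres + 57,830 litres + 44,360 litres + 49,950 litres + 62,920 litres + 5,020 litres = 306,440 litres.
290,000 litres < 306,440 litres ≤ 330,000 litres, so Band 2 applies.

Band 2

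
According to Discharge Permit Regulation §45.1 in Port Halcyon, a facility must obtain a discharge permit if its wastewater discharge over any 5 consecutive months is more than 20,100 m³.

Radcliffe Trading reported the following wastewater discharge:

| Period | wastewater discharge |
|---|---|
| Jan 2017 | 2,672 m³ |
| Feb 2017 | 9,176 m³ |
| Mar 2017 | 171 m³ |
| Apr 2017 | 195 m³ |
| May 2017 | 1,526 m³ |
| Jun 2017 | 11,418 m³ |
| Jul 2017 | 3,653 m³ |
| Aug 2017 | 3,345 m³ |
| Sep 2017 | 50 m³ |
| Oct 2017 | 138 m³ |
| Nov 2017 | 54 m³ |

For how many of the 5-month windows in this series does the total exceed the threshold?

2

Jan 2017–May 2017: 2,672 m³ + 9,176 m³ + 171 m³ + 195 m³ + 1,526 m³ = 13,740 m³ (under)
Feb 2017–Jun 2017: 9,176 m³ + 171 m³ + 195 m³ + 1,526 m³ + 11,418 m³ = 22,486 m³ (over)
Mar 2017–Jul 2017: 171 m³ + 195 m³ + 1,526 m³ + 11,418 m³ + 3,653 m³ = 16,963 m³ (under)
Apr 2017–Aug 2017: 195 m³ + 1,526 m³ + 11,418 m³ + 3,653 m³ + 3,345 m³ = 20,137 m³ (over)
May 2017–Sep 2017: 1,526 m³ + 11,418 m³ + 3,653 m³ + 3,345 m³ + 50 m³ = 19,992 m³ (under)
Jun 2017–Oct 2017: 11,418 m³ + 3,653 m³ + 3,345 m³ + 50 m³ + 138 m³ = 18,604 m³ (under)
Jul 2017–Nov 2017: 3,653 m³ + 3,345 m³ + 50 m³ + 138 m³ + 54 m³ = 7,240 m³ (under)
2 windows exceed the threshold.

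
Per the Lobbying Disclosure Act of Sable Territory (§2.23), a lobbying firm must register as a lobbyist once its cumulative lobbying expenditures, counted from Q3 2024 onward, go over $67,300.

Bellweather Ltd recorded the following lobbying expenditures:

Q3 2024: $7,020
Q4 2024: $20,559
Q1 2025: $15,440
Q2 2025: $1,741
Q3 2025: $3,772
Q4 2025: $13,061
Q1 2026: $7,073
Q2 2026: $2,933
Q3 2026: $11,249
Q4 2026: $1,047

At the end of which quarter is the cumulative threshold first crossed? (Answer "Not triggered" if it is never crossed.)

Q1 2026

Through Q3 2024: $7,020
Through Q4 2024: $27,579
Through Q1 2025: $43,019
Through Q2 2025: $44,760
Through Q3 2025: $48,532
Through Q4 2025: $61,593
Through Q1 2026: $68,666 ← exceeds threshold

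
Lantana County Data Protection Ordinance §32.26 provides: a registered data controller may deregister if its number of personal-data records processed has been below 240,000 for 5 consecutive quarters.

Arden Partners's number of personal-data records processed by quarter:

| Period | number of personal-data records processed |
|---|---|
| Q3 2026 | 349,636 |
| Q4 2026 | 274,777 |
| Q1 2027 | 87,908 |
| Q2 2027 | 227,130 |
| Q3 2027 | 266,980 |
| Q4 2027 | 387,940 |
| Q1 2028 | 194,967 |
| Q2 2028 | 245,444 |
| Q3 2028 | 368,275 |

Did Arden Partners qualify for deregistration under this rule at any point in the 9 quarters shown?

Quarters below 240,000: Q1 2027, Q2 2027, Q1 2028.
Longest run of consecutive quarters below the threshold: 2.
2 < 5, so Arden Partners never became eligible.

No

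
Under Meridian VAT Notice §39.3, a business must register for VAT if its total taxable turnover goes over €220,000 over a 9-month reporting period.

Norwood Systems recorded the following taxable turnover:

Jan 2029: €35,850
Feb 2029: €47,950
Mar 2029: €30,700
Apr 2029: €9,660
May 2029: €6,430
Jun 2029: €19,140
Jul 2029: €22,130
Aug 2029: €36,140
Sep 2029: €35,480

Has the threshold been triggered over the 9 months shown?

Total taxable turnover: €35,850 + €47,950 + €30,700 + €9,660 + €6,430 + €19,140 + €22,130 + €36,140 + €35,480 = €243,480.
€243,480 > €220,000, so the threshold is exceeded.

Yes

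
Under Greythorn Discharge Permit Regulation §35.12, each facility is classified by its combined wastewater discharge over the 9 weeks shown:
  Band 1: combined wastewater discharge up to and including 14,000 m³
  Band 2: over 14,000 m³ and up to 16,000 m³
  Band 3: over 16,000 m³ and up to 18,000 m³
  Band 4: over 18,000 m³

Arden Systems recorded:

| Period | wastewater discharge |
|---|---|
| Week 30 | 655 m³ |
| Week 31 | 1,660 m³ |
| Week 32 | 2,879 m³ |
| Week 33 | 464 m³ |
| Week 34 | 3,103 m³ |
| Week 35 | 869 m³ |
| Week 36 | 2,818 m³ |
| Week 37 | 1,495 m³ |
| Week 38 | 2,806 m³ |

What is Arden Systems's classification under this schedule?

Combined wastewater discharge: 655 m³ + 1,660 m³ + 2,879 m³ + 464 m³ + 3,103 m³ + 869 m³ + 2,818 m³ + 1,495 m³ + 2,806 m³ = 16,749 m³.
16,000 m³ < 16,749 m³ ≤ 18,000 m³, so Band 3 applies.

Band 3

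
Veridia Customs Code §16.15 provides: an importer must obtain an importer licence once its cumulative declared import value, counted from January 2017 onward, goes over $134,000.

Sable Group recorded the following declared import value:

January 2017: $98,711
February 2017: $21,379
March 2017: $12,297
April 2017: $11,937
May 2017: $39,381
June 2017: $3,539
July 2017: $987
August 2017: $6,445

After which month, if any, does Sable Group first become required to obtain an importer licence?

Through January 2017: $98,711
Through February 2017: $120,090
Through March 2017: $132,387
Through April 2017: $144,324 ← exceeds threshold

April 2017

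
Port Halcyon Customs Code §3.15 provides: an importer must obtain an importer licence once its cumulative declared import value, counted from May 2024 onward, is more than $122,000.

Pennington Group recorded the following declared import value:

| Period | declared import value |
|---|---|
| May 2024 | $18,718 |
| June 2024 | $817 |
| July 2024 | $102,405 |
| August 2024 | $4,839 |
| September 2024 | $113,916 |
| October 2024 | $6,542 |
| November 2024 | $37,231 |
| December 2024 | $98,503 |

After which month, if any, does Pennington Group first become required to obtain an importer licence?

August 2024

Through May 2024: $18,718
Through June 2024: $19,535
Through July 2024: $121,940
Through August 2024: $126,779 ← exceeds threshold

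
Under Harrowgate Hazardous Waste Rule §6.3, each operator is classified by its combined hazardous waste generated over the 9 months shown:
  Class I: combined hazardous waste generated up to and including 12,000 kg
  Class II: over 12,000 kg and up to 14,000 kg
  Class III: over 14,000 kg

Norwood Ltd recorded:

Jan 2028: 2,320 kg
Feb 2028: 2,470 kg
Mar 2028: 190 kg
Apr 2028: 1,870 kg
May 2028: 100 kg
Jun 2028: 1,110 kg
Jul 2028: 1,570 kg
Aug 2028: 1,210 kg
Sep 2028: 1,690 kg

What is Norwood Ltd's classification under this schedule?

Combined hazardous waste generated: 2,320 kg + 2,470 kg + 190 kg + 1,870 kg + 100 kg + 1,110 kg + 1,570 kg + 1,210 kg + 1,690 kg = 12,530 kg.
12,000 kg < 12,530 kg ≤ 14,000 kg, so Class II applies.

Class II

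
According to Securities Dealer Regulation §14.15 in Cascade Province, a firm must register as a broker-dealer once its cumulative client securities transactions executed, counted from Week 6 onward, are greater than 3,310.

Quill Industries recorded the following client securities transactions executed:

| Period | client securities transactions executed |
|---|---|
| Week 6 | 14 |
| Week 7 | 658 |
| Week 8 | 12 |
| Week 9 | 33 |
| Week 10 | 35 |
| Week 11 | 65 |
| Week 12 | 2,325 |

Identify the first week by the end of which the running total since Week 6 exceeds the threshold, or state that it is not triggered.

Not triggered

Through Week 6: 14
Through Week 7: 672
Through Week 8: 684
Through Week 9: 717
Through Week 10: 752
Through Week 11: 817
Through Week 12: 3,142
Final cumulative total 3,142 ≤ 3,310; the threshold is never exceeded.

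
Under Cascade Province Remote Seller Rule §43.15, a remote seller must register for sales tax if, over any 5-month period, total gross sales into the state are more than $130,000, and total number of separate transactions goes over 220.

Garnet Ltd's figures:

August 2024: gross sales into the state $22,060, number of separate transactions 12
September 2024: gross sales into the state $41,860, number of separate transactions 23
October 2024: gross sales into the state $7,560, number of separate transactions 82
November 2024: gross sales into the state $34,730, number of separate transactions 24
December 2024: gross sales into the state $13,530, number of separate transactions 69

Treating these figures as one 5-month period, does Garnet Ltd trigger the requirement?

Total gross sales into the state: $22,060 + $41,860 + $7,560 + $34,730 + $13,530 = $119,740 (≤ $130,000).
Total number of separate transactions: 12 + 23 + 82 + 24 + 69 = 210 (≤ 220).
The test is 'and': the rule requires both, and at least one is not exceeded.

No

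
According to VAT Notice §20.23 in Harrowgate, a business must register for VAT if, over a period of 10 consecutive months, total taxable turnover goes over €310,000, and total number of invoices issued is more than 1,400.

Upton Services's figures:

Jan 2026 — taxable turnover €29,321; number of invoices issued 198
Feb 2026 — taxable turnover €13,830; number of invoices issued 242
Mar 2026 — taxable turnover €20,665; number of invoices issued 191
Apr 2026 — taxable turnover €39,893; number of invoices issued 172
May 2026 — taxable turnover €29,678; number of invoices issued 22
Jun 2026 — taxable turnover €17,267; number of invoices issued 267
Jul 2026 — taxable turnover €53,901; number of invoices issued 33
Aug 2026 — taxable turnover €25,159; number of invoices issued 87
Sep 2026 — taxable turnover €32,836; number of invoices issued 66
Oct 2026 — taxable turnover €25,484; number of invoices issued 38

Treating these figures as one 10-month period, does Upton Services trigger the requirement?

Total taxable turnover: €29,321 + €13,830 + €20,665 + €39,893 + €29,678 + €17,267 + €53,901 + €25,159 + €32,836 + €25,484 = €288,034 (≤ €310,000).
Total number of invoices issued: 198 + 242 + 191 + 172 + 22 + 267 + 33 + 87 + 66 + 38 = 1,316 (≤ 1,400).
The test is 'and': the rule requires both, and at least one is not exceeded.

No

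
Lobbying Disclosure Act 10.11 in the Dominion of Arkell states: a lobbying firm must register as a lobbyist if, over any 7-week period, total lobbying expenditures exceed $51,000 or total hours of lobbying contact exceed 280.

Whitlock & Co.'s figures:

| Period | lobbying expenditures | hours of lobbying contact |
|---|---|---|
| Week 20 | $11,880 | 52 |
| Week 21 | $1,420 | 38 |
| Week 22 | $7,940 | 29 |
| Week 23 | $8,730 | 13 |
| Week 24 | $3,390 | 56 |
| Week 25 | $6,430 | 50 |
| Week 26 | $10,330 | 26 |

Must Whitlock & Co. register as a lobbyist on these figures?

Total lobbying expenditures: $11,880 + $1,420 + $7,940 + $8,730 + $3,390 + $6,430 + $10,330 = $50,120 (≤ $51,000).
Total hours of lobbying contact: 52 + 38 + 29 + 13 + 56 + 50 + 26 = 264 (≤ 280).
The test is 'or': neither threshold is exceeded.

No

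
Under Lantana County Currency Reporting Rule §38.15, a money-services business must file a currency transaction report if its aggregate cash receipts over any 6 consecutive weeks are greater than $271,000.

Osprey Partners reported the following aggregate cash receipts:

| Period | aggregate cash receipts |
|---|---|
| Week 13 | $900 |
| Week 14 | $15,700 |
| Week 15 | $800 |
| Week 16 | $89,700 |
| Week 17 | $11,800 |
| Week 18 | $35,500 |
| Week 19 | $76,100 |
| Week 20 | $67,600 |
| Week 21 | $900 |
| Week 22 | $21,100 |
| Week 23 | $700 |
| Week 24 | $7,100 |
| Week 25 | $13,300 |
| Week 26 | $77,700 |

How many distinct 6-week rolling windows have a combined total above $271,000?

2

Week 13–Week 18: $900 + $15,700 + $800 + $89,700 + $11,800 + $35,500 = $154,400 (under)
Week 14–Week 19: $15,700 + $800 + $89,700 + $11,800 + $35,500 + $76,100 = $229,600 (under)
Week 15–Week 20: $800 + $89,700 + $11,800 + $35,500 + $76,100 + $67,600 = $281,500 (over)
Week 16–Week 21: $89,700 + $11,800 + $35,500 + $76,100 + $67,600 + $900 = $281,600 (over)
Week 17–Week 22: $11,800 + $35,500 + $76,100 + $67,600 + $900 + $21,100 = $213,000 (under)
Week 18–Week 23: $35,500 + $76,100 + $67,600 + $900 + $21,100 + $700 = $201,900 (under)
Week 19–Week 24: $76,100 + $67,600 + $900 + $21,100 + $700 + $7,100 = $173,500 (under)
Week 20–Week 25: $67,600 + $900 + $21,100 + $700 + $7,100 + $13,300 = $110,700 (under)
Week 21–Week 26: $900 + $21,100 + $700 + $7,100 + $13,300 + $77,700 = $120,800 (under)
2 windows exceed the threshold.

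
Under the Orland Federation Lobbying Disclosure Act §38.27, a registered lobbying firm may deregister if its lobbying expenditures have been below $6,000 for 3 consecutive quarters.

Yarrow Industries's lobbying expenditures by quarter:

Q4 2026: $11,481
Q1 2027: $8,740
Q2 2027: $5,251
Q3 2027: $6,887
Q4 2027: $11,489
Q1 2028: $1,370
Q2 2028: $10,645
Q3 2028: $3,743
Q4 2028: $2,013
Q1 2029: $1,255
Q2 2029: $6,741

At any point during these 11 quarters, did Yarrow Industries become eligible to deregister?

Yes

Quarters below $6,000: Q2 2027, Q1 2028, Q3 2028, Q4 2028, Q1 2029.
Longest run of consecutive quarters below the threshold: 3.
3 ≥ 3, so Yarrow Industries became eligible.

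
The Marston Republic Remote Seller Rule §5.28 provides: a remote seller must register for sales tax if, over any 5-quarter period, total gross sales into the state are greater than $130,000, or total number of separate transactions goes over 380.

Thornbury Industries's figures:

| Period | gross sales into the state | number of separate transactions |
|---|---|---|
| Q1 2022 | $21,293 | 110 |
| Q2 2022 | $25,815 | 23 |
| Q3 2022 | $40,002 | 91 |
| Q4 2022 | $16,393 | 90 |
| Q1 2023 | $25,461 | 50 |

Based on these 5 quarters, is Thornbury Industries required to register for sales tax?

No

Total gross sales into the state: $21,293 + $25,815 + $40,002 + $16,393 + $25,461 = $128,964 (≤ $130,000).
Total number of separate transactions: 110 + 23 + 91 + 90 + 50 = 364 (≤ 380).
The test is 'or': neither threshold is exceeded.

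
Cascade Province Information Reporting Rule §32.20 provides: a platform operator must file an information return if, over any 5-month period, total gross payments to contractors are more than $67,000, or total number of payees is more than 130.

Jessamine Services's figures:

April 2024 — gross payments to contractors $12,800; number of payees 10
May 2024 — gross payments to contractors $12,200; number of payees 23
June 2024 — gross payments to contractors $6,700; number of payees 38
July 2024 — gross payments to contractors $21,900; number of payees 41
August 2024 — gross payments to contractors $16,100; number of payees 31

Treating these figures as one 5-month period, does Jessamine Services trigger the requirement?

Yes

Total gross payments to contractors: $12,800 + $12,200 + $6,700 + $21,900 + $16,100 = $69,700 (> $67,000).
Total number of payees: 10 + 23 + 38 + 41 + 31 = 143 (> 130).
The test is 'or': at least one threshold is exceeded.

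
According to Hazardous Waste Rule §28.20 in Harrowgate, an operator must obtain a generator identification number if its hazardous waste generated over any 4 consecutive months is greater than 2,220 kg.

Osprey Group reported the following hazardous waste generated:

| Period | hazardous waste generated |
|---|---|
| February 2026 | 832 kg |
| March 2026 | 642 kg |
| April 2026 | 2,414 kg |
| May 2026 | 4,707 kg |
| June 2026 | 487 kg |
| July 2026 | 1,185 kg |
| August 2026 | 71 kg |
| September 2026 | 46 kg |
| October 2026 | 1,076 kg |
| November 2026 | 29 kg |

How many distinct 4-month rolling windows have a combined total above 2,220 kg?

February 2026–May 2026: 832 kg + 642 kg + 2,414 kg + 4,707 kg = 8,595 kg (over)
March 2026–June 2026: 642 kg + 2,414 kg + 4,707 kg + 487 kg = 8,250 kg (over)
April 2026–July 2026: 2,414 kg + 4,707 kg + 487 kg + 1,185 kg = 8,793 kg (over)
May 2026–August 2026: 4,707 kg + 487 kg + 1,185 kg + 71 kg = 6,450 kg (over)
June 2026–September 2026: 487 kg + 1,185 kg + 71 kg + 46 kg = 1,789 kg (under)
July 2026–October 2026: 1,185 kg + 71 kg + 46 kg + 1,076 kg = 2,378 kg (over)
August 2026–November 2026: 71 kg + 46 kg + 1,076 kg + 29 kg = 1,222 kg (under)
5 windows exceed the threshold.

5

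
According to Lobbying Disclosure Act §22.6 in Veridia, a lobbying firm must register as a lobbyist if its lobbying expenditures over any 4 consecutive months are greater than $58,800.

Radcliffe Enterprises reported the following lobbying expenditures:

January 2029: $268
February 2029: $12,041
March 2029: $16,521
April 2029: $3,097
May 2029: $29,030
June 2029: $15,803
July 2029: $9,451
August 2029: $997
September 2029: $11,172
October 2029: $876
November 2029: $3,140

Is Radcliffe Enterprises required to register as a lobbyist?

Yes

January 2029–April 2029: $268 + $12,041 + $16,521 + $3,097 = $31,927 (under)
February 2029–May 2029: $12,041 + $16,521 + $3,097 + $29,030 = $60,689 (over)
March 2029–June 2029: $16,521 + $3,097 + $29,030 + $15,803 = $64,451 (over)
April 2029–July 2029: $3,097 + $29,030 + $15,803 + $9,451 = $57,381 (under)
May 2029–August 2029: $29,030 + $15,803 + $9,451 + $997 = $55,281 (under)
June 2029–September 2029: $15,803 + $9,451 + $997 + $11,172 = $37,423 (under)
July 2029–October 2029: $9,451 + $997 + $11,172 + $876 = $22,496 (under)
August 2029–November 2029: $997 + $11,172 + $876 + $3,140 = $16,185 (under)
At least one window exceeds $58,800.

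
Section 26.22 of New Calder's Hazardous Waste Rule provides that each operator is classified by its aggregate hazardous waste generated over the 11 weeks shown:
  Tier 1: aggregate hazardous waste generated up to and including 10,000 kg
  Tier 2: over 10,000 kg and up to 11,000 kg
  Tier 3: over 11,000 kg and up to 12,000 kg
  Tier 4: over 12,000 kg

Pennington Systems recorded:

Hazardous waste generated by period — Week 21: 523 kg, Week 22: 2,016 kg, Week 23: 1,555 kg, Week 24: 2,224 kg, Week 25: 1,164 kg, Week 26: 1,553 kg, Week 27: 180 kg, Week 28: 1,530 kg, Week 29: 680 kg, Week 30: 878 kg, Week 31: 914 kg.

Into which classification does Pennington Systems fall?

Aggregate hazardous waste generated: 523 kg + 2,016 kg + 1,555 kg + 2,224 kg + 1,164 kg + 1,553 kg + 180 kg + 1,530 kg + 680 kg + 878 kg + 914 kg = 13,217 kg.
13,217 kg > 12,000 kg, so Tier 4 applies.

Tier 4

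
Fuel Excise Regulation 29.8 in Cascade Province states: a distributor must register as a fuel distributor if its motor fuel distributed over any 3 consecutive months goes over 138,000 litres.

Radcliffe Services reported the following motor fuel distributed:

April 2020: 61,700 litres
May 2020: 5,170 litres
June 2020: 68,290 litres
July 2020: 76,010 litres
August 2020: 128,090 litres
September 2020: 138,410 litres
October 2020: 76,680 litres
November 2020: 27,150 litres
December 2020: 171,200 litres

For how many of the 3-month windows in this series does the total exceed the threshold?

6

April 2020–June 2020: 61,700 litres + 5,170 litres + 68,290 litres = 135,160 litres (under)
May 2020–July 2020: 5,170 litres + 68,290 litres + 76,010 litres = 149,470 litres (over)
June 2020–August 2020: 68,290 litres + 76,010 litres + 128,090 litres = 272,390 litres (over)
July 2020–September 2020: 76,010 litres + 128,090 litres + 138,410 litres = 342,510 litres (over)
August 2020–October 2020: 128,090 litres + 138,410 litres + 76,680 litres = 343,180 litres (over)
September 2020–November 2020: 138,410 litres + 76,680 litres + 27,150 litres = 242,240 litres (over)
October 2020–December 2020: 76,680 litres + 27,150 litres + 171,200 litres = 275,030 litres (over)
6 windows exceed the threshold.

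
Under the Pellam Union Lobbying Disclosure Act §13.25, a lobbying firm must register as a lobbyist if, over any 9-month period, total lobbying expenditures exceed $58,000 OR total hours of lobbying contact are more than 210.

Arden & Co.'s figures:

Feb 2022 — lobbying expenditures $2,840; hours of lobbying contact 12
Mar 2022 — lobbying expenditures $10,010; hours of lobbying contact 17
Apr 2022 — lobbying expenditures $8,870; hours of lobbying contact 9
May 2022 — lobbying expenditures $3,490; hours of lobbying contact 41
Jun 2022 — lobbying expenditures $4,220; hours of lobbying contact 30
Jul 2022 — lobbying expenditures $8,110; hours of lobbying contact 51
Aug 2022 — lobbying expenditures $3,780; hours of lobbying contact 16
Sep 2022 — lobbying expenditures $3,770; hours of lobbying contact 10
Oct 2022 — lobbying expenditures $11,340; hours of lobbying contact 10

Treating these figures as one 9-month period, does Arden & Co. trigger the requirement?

Total lobbying expenditures: $2,840 + $10,010 + $8,870 + $3,490 + $4,220 + $8,110 + $3,780 + $3,770 + $11,340 = $56,430 (≤ $58,000).
Total hours of lobbying contact: 12 + 17 + 9 + 41 + 30 + 51 + 16 + 10 + 10 = 196 (≤ 210).
The test is 'or': neither threshold is exceeded.

No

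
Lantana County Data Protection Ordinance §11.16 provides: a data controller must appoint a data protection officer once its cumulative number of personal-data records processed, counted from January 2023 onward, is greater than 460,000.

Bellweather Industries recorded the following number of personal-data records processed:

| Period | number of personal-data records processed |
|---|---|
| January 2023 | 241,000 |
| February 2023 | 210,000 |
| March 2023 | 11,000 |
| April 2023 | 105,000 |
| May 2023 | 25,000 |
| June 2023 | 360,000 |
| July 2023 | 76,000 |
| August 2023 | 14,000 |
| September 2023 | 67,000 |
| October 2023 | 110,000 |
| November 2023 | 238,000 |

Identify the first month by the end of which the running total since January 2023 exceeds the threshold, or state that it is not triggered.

Through January 2023: 241,000
Through February 2023: 451,000
Through March 2023: 462,000 ← exceeds threshold

March 2023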